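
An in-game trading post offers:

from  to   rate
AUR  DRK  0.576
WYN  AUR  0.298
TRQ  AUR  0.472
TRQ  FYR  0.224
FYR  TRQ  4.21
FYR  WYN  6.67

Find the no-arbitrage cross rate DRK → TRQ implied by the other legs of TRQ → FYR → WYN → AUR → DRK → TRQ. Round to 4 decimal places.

3.8993

Known legs of the cycle: 0.224 × 6.67 × 0.298 × 0.576 = 0.25645584384
For no arbitrage the full-cycle product must be 1, so the missing rate is 1 / 0.25645584384 ≈ 3.899307.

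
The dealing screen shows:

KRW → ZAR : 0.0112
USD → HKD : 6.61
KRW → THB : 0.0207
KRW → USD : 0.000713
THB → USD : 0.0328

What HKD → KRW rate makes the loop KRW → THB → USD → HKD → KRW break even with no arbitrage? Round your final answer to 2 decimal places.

222.82

Known legs of the cycle: 0.0207 × 0.0328 × 6.61 = 0.0044879256
For no arbitrage the full-cycle product must be 1, so the missing rate is 1 / 0.0044879256 ≈ 222.8201.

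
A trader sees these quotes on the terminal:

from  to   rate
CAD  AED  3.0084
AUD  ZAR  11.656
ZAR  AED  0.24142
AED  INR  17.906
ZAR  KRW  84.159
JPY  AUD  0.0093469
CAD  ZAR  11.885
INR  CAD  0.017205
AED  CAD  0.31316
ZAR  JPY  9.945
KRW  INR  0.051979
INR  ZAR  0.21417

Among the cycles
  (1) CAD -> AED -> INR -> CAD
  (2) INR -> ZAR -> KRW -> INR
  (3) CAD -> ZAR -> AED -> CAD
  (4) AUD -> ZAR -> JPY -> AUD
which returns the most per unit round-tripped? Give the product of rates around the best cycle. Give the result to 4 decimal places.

(1) 3.0084 × 17.906 × 0.017205 = 0.92681
(2) 0.21417 × 84.159 × 0.051979 = 0.93689
(3) 11.885 × 0.24142 × 0.31316 = 0.89854
(4) 11.656 × 9.945 × 0.0093469 = 1.08348
Highest is cycle (4) at 1.0835 (>1, arbitrage).

1.0835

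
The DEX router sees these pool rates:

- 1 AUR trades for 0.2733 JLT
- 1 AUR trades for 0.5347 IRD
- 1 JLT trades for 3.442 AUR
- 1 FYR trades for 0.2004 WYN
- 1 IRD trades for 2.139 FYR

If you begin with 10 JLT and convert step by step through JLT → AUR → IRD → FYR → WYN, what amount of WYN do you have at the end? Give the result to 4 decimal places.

7.8891

10 JLT × 3.442 = 34.42 AUR
34.42 AUR × 0.5347 = 18.404374 IRD
18.404374 IRD × 2.139 = 39.366955986 FYR
39.366955986 FYR × 0.2004 = 7.8891379795944 WYN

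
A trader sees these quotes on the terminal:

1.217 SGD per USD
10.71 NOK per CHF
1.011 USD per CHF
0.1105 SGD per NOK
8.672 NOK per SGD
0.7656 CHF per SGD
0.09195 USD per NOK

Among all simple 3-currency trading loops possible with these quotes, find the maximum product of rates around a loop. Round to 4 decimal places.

SGD→NOK→USD→SGD: 8.672 × 0.09195 × 1.217 = 0.97042
SGD→CHF→USD→SGD: 0.7656 × 1.011 × 1.217 = 0.94198
SGD→CHF→NOK→SGD: 0.7656 × 10.71 × 0.1105 = 0.90605
Maximum is SGD→NOK→USD→SGD at 0.9704; no arbitrage — every cycle loses value.

0.9704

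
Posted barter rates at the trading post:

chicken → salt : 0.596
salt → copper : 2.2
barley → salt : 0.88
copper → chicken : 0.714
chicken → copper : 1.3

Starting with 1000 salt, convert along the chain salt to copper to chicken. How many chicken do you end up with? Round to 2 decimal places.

1570.80

1000 salt × 2.2 = 2200 copper
2200 copper × 0.714 = 1570.8 chicken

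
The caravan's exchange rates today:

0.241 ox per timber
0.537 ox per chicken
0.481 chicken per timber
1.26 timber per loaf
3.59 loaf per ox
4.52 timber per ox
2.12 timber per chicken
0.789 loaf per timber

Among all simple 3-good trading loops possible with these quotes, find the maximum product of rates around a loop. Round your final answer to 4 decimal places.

1.1675

ox→timber→chicken→ox: 4.52 × 0.481 × 0.537 = 1.16750
ox→loaf→timber→ox: 3.59 × 1.26 × 0.241 = 1.09014
Maximum is ox→timber→chicken→ox at 1.1675; arbitrage exists.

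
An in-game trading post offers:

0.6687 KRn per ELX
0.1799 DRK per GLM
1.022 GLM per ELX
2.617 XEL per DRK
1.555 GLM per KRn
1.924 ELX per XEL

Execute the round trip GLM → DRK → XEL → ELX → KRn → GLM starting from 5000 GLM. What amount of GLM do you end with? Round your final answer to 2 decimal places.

5000 GLM × 0.1799 = 899.5 DRK
899.5 DRK × 2.617 = 2353.9915 XEL
2353.9915 XEL × 1.924 = 4529.079646 ELX
4529.079646 ELX × 0.6687 = 3028.5955592802 KRn
3028.5955592802 KRn × 1.555 = 4709.466094680711 GLM

4709.47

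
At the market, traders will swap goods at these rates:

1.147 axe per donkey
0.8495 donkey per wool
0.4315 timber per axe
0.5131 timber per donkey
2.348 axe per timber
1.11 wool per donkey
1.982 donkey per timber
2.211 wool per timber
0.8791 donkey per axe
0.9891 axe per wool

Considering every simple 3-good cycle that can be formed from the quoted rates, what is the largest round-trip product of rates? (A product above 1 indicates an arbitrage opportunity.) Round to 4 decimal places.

1.0591

donkey→timber→axe→donkey: 0.5131 × 2.348 × 0.8791 = 1.05910
donkey→axe→timber→donkey: 1.147 × 0.4315 × 1.982 = 0.98095
donkey→wool→axe→donkey: 1.11 × 0.9891 × 0.8791 = 0.96516
donkey→timber→wool→donkey: 0.5131 × 2.211 × 0.8495 = 0.96373
axe→timber→wool→axe: 0.4315 × 2.211 × 0.9891 = 0.94365
Maximum is donkey→timber→axe→donkey at 1.0591; arbitrage exists.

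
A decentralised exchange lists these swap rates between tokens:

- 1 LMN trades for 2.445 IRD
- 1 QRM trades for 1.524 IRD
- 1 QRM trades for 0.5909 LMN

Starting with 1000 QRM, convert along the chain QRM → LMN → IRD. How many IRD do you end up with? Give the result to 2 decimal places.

1000 QRM × 0.5909 = 590.9 LMN
590.9 LMN × 2.445 = 1444.7505 IRD

1444.75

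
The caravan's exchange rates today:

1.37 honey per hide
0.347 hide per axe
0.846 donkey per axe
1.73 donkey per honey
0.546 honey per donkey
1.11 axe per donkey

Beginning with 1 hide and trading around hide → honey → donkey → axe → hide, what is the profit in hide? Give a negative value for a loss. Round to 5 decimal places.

-0.08711

1 hide × 1.37 = 1.37 honey
1.37 honey × 1.73 = 2.3701 donkey
2.3701 donkey × 1.11 = 2.630811 axe
2.630811 axe × 0.347 = 0.912891417 hide
Net change: 0.912891417 − 1 = -0.087108583 hide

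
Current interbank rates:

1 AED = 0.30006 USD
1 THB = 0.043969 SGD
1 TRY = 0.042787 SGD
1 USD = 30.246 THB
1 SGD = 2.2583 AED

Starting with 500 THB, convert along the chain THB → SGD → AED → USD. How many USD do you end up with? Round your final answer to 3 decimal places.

14.897

500 THB × 0.043969 = 21.9845 SGD
21.9845 SGD × 2.2583 = 49.64759635 AED
49.64759635 AED × 0.30006 = 14.897257760781 USD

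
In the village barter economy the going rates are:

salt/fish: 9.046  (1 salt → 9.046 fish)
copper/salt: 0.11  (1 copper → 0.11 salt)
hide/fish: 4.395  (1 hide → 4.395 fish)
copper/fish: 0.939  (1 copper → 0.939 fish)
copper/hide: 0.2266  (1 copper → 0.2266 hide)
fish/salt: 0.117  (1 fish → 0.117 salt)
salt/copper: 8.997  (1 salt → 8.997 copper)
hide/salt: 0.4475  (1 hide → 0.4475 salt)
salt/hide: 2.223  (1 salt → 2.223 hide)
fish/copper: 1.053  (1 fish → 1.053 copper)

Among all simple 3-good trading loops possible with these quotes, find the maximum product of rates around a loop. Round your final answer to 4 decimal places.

1.1431

hide→fish→salt→hide: 4.395 × 0.117 × 2.223 = 1.14310
hide→fish→copper→hide: 4.395 × 1.053 × 0.2266 = 1.04869
fish→copper→salt→fish: 1.053 × 0.11 × 9.046 = 1.04780
fish→salt→copper→fish: 0.117 × 8.997 × 0.939 = 0.98844
hide→salt→copper→hide: 0.4475 × 8.997 × 0.2266 = 0.91233
Maximum is hide→fish→salt→hide at 1.1431; arbitrage exists.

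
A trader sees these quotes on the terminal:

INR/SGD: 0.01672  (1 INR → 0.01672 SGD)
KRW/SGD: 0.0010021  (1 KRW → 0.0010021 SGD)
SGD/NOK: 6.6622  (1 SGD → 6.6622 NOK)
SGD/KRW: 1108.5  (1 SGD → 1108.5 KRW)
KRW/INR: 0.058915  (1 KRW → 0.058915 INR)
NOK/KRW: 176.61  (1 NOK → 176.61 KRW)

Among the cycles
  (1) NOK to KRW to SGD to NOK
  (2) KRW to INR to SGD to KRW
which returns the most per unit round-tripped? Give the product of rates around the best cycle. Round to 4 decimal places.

(1) 176.61 × 0.0010021 × 6.6622 = 1.17908
(2) 0.058915 × 0.01672 × 1108.5 = 1.09194
Highest is cycle (1) at 1.1791 (>1, arbitrage).

1.1791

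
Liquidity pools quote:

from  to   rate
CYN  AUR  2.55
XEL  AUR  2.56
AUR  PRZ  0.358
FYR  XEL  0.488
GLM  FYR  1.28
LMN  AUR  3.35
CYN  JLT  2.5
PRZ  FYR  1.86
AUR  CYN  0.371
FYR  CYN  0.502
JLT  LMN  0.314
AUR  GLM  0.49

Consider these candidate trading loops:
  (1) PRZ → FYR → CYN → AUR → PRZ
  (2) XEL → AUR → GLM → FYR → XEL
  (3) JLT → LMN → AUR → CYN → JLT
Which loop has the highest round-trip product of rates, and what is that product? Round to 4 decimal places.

0.9756

(1) 1.86 × 0.502 × 2.55 × 0.358 = 0.85239
(2) 2.56 × 0.49 × 1.28 × 0.488 = 0.78355
(3) 0.314 × 3.35 × 0.371 × 2.5 = 0.97564
Highest is cycle (3) at 0.9756 (≤1, no arbitrage).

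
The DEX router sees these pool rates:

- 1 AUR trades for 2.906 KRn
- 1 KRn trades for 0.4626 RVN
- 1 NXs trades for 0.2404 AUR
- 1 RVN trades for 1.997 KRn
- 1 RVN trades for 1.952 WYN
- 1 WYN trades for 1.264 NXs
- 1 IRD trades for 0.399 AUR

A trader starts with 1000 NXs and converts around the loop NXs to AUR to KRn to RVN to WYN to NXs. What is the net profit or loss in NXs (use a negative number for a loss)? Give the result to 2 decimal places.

-202.63

1000 NXs × 0.2404 = 240.4 AUR
240.4 AUR × 2.906 = 698.6024 KRn
698.6024 KRn × 0.4626 = 323.17347024 RVN
323.17347024 RVN × 1.952 = 630.83461390848 WYN
630.83461390848 WYN × 1.264 = 797.37495198031872 NXs
Net change: 797.37495198031872 − 1000 = -202.62504801968128 NXs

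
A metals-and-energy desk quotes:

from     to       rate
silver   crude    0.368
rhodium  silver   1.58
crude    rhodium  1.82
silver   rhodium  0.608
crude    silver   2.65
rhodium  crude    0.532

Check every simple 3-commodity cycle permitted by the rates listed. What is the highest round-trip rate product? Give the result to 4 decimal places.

rhodium→silver→crude→rhodium: 1.58 × 0.368 × 1.82 = 1.05822
rhodium→crude→silver→rhodium: 0.532 × 2.65 × 0.608 = 0.85716
Maximum is rhodium→silver→crude→rhodium at 1.0582; arbitrage exists.

1.0582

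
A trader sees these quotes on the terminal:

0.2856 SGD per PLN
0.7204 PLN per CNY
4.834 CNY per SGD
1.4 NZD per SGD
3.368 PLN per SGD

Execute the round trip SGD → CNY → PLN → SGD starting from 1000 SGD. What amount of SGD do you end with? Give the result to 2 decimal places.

1000 SGD × 4.834 = 4834 CNY
4834 CNY × 0.7204 = 3482.4136 PLN
3482.4136 PLN × 0.2856 = 994.57732416 SGD

994.58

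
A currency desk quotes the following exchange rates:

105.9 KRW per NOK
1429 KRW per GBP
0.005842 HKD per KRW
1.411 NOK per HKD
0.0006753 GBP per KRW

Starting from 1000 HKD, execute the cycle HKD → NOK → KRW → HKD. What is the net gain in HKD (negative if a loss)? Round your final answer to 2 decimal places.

-127.06

1000 HKD × 1.411 = 1411 NOK
1411 NOK × 105.9 = 149424.9 KRW
149424.9 KRW × 0.005842 = 872.9402658 HKD
Net change: 872.9402658 − 1000 = -127.0597342 HKD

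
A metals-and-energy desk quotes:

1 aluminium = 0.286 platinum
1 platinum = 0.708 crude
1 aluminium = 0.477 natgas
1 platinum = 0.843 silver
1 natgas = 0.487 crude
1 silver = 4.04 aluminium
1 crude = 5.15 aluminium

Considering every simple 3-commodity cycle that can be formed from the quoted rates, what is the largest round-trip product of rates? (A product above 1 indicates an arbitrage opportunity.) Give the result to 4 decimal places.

1.1963

aluminium→natgas→crude→aluminium: 0.477 × 0.487 × 5.15 = 1.19634
aluminium→platinum→crude→aluminium: 0.286 × 0.708 × 5.15 = 1.04281
aluminium→platinum→silver→aluminium: 0.286 × 0.843 × 4.04 = 0.97404
Maximum is aluminium→natgas→crude→aluminium at 1.1963; arbitrage exists.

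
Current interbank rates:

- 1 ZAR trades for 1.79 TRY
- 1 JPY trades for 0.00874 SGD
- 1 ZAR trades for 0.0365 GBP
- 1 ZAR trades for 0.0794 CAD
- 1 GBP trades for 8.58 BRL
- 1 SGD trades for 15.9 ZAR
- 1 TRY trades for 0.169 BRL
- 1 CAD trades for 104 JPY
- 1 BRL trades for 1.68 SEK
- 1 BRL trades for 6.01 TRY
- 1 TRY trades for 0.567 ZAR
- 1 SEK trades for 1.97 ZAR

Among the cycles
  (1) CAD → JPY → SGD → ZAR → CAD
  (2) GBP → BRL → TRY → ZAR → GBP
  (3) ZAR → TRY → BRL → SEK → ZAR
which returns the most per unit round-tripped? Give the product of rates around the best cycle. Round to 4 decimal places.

(1) 104 × 0.00874 × 15.9 × 0.0794 = 1.14753
(2) 8.58 × 6.01 × 0.567 × 0.0365 = 1.06718
(3) 1.79 × 0.169 × 1.68 × 1.97 = 1.00119
Highest is cycle (1) at 1.1475 (>1, arbitrage).

1.1475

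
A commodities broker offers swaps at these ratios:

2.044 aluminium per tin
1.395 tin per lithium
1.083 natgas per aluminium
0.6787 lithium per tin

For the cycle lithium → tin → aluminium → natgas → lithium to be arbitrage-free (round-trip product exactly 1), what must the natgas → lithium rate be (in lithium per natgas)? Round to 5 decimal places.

0.32383

Known legs of the cycle: 1.395 × 2.044 × 1.083 = 3.08804454
For no arbitrage the full-cycle product must be 1, so the missing rate is 1 / 3.08804454 ≈ 0.3238295.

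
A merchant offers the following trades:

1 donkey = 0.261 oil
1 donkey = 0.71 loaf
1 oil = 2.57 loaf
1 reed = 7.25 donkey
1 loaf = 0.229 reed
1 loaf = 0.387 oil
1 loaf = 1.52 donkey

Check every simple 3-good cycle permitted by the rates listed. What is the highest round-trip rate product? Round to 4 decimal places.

reed→donkey→loaf→reed: 7.25 × 0.71 × 0.229 = 1.17878
oil→loaf→donkey→oil: 2.57 × 1.52 × 0.261 = 1.01957
Maximum is reed→donkey→loaf→reed at 1.1788; arbitrage exists.

1.1788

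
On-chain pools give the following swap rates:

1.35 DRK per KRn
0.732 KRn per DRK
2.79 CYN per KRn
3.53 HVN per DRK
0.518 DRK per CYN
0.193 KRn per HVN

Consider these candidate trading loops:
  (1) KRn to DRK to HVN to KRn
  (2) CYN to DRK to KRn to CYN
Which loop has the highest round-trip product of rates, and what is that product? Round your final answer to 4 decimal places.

1.0579

(1) 1.35 × 3.53 × 0.193 = 0.91974
(2) 0.518 × 0.732 × 2.79 = 1.05790
Highest is cycle (2) at 1.0579 (>1, arbitrage).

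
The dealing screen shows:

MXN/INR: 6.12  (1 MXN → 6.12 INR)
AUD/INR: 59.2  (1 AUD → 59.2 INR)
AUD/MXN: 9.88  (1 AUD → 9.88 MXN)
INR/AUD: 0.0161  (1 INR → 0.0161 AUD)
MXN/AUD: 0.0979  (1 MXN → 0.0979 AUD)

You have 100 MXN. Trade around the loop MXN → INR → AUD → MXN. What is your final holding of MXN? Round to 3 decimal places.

97.350

100 MXN × 6.12 = 612 INR
612 INR × 0.0161 = 9.8532 AUD
9.8532 AUD × 9.88 = 97.349616 MXN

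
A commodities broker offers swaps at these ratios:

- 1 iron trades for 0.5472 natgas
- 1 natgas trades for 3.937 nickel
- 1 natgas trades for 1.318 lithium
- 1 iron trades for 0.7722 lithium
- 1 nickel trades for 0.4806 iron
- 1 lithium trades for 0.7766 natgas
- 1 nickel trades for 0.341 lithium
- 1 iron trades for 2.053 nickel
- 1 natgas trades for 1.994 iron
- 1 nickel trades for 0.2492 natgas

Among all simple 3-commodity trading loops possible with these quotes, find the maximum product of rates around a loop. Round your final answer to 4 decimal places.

iron→lithium→natgas→iron: 0.7722 × 0.7766 × 1.994 = 1.19578
nickel→lithium→natgas→nickel: 0.341 × 0.7766 × 3.937 = 1.04260
nickel→iron→natgas→nickel: 0.4806 × 0.5472 × 3.937 = 1.03537
nickel→natgas→iron→nickel: 0.2492 × 1.994 × 2.053 = 1.02015
Maximum is iron→lithium→natgas→iron at 1.1958; arbitrage exists.

1.1958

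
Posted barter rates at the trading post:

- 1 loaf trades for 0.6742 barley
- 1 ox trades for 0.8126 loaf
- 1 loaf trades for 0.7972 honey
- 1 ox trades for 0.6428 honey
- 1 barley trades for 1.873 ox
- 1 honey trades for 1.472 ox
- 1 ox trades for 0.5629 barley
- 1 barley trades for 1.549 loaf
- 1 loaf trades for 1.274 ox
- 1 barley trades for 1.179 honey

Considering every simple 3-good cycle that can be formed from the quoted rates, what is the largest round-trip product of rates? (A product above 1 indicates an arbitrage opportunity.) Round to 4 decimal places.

barley→loaf→ox→barley: 1.549 × 1.274 × 0.5629 = 1.11084
barley→ox→loaf→barley: 1.873 × 0.8126 × 0.6742 = 1.02613
barley→honey→ox→barley: 1.179 × 1.472 × 0.5629 = 0.97691
loaf→honey→ox→loaf: 0.7972 × 1.472 × 0.8126 = 0.95357
Maximum is barley→loaf→ox→barley at 1.1108; arbitrage exists.

1.1108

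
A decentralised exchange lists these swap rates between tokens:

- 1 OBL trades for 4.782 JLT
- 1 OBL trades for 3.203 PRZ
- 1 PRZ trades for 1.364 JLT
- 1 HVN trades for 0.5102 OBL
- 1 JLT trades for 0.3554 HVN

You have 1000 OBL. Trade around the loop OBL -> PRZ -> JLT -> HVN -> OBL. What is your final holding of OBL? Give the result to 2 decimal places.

792.19

1000 OBL × 3.203 = 3203 PRZ
3203 PRZ × 1.364 = 4368.892 JLT
4368.892 JLT × 0.3554 = 1552.7042168 HVN
1552.7042168 HVN × 0.5102 = 792.18969141136 OBL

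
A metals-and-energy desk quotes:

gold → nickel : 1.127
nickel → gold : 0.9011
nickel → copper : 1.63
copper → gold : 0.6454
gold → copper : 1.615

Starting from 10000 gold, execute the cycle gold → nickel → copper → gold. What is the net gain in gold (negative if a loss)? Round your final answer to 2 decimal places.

1856.06

10000 gold × 1.127 = 11270 nickel
11270 nickel × 1.63 = 18370.1 copper
18370.1 copper × 0.6454 = 11856.06254 gold
Net change: 11856.06254 − 10000 = 1856.06254 gold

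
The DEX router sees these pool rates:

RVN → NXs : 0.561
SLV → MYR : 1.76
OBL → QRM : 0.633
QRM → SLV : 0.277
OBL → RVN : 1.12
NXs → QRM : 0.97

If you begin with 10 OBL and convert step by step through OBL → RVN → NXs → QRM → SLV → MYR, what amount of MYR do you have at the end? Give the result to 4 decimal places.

2.9713

10 OBL × 1.12 = 11.2 RVN
11.2 RVN × 0.561 = 6.2832 NXs
6.2832 NXs × 0.97 = 6.094704 QRM
6.094704 QRM × 0.277 = 1.688233008 SLV
1.688233008 SLV × 1.76 = 2.97129009408 MYR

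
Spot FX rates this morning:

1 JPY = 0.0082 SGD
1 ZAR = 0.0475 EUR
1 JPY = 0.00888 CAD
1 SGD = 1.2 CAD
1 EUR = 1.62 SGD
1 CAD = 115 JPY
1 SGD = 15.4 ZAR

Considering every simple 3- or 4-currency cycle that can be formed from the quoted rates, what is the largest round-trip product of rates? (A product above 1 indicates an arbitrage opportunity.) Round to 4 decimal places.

SGD→ZAR→EUR→SGD: 15.4 × 0.0475 × 1.62 = 1.18503
CAD→JPY→SGD→CAD: 115 × 0.0082 × 1.2 = 1.13160
Maximum is SGD→ZAR→EUR→SGD at 1.1850; arbitrage exists.

1.1850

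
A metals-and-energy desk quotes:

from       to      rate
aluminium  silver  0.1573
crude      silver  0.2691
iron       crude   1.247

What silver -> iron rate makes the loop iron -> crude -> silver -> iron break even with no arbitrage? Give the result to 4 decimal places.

Known legs of the cycle: 1.247 × 0.2691 = 0.3355677
For no arbitrage the full-cycle product must be 1, so the missing rate is 1 / 0.3355677 ≈ 2.980025.

2.9800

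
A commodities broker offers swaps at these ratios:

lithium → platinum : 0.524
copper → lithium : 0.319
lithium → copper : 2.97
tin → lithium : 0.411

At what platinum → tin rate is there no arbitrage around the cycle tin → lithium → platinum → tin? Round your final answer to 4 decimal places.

Known legs of the cycle: 0.411 × 0.524 = 0.215364
For no arbitrage the full-cycle product must be 1, so the missing rate is 1 / 0.215364 ≈ 4.643302.

4.6433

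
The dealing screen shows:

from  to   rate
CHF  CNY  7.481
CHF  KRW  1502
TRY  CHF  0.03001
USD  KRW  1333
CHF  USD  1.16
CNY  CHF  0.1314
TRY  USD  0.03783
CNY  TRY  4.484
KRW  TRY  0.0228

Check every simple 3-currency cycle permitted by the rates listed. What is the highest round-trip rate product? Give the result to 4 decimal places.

KRW→TRY→USD→KRW: 0.0228 × 0.03783 × 1333 = 1.14974
KRW→TRY→CHF→KRW: 0.0228 × 0.03001 × 1502 = 1.02771
CNY→TRY→CHF→CNY: 4.484 × 0.03001 × 7.481 = 1.00668
Maximum is KRW→TRY→USD→KRW at 1.1497; arbitrage exists.

1.1497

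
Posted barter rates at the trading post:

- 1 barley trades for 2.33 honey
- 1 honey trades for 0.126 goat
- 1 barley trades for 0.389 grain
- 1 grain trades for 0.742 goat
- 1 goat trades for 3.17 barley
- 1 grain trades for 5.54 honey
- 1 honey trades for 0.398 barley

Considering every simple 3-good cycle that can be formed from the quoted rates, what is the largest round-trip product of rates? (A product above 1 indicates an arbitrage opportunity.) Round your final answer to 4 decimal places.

honey→goat→barley→honey: 0.126 × 3.17 × 2.33 = 0.93065
grain→goat→barley→grain: 0.742 × 3.17 × 0.389 = 0.91498
grain→honey→barley→grain: 5.54 × 0.398 × 0.389 = 0.85771
Maximum is honey→goat→barley→honey at 0.9306; no arbitrage — every cycle loses value.

0.9306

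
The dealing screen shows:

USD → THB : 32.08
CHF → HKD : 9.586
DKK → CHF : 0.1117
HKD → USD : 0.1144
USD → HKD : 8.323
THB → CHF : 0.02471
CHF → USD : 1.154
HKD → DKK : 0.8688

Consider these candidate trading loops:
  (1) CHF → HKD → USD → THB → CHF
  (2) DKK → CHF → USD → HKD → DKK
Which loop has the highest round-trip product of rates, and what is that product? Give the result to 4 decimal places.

0.9321

(1) 9.586 × 0.1144 × 32.08 × 0.02471 = 0.86930
(2) 0.1117 × 1.154 × 8.323 × 0.8688 = 0.93209
Highest is cycle (2) at 0.9321 (≤1, no arbitrage).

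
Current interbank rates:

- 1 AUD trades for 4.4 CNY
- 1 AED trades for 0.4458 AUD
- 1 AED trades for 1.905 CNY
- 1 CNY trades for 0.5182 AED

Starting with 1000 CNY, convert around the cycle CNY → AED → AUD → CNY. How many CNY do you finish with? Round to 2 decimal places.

1000 CNY × 0.5182 = 518.2 AED
518.2 AED × 0.4458 = 231.01356 AUD
231.01356 AUD × 4.4 = 1016.459664 CNY

1016.46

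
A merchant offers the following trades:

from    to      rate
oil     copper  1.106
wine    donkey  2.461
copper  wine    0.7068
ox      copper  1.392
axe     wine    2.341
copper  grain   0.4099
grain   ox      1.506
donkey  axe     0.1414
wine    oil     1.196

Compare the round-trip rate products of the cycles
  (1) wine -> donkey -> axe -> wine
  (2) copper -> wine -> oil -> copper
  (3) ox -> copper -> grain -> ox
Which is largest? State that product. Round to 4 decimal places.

0.9349

(1) 2.461 × 0.1414 × 2.341 = 0.81463
(2) 0.7068 × 1.196 × 1.106 = 0.93494
(3) 1.392 × 0.4099 × 1.506 = 0.85929
Highest is cycle (2) at 0.9349 (≤1, no arbitrage).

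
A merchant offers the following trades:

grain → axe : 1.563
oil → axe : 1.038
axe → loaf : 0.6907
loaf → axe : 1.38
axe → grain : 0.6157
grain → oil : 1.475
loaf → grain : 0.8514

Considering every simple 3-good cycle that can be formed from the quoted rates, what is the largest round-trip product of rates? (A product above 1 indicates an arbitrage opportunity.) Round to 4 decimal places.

0.9427

oil→axe→grain→oil: 1.038 × 0.6157 × 1.475 = 0.94267
grain→axe→loaf→grain: 1.563 × 0.6907 × 0.8514 = 0.91914
Maximum is oil→axe→grain→oil at 0.9427; no arbitrage — every cycle loses value.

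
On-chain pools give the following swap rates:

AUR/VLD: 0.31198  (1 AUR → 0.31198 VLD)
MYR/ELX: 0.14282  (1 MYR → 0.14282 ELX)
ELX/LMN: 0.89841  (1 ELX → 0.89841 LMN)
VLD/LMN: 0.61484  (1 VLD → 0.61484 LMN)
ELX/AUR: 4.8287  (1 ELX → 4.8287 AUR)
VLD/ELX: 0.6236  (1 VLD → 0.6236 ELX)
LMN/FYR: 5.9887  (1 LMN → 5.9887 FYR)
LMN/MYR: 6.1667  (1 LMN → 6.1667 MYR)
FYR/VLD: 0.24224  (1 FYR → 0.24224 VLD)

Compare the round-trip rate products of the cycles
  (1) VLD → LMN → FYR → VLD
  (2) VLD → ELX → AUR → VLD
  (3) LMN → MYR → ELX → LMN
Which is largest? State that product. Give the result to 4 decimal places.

(1) 0.61484 × 5.9887 × 0.24224 = 0.89195
(2) 0.6236 × 4.8287 × 0.31198 = 0.93943
(3) 6.1667 × 0.14282 × 0.89841 = 0.79125
Highest is cycle (2) at 0.9394 (≤1, no arbitrage).

0.9394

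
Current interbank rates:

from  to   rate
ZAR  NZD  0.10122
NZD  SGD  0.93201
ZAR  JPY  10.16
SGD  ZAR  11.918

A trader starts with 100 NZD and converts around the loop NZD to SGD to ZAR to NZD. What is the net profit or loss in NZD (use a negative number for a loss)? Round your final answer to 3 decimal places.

100 NZD × 0.93201 = 93.201 SGD
93.201 SGD × 11.918 = 1110.769518 ZAR
1110.769518 ZAR × 0.10122 = 112.43209061196 NZD
Net change: 112.43209061196 − 100 = 12.43209061196 NZD

12.432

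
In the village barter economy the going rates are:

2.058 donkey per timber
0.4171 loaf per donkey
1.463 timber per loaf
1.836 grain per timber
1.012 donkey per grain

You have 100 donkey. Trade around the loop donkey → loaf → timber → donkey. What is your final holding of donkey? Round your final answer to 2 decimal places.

125.58

100 donkey × 0.4171 = 41.71 loaf
41.71 loaf × 1.463 = 61.02173 timber
61.02173 timber × 2.058 = 125.58272034 donkey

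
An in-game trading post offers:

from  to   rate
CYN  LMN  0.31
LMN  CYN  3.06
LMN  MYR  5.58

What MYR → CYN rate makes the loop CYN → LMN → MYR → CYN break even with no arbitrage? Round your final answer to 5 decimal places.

0.57810

Known legs of the cycle: 0.31 × 5.58 = 1.7298
For no arbitrage the full-cycle product must be 1, so the missing rate is 1 / 1.7298 ≈ 0.5781015.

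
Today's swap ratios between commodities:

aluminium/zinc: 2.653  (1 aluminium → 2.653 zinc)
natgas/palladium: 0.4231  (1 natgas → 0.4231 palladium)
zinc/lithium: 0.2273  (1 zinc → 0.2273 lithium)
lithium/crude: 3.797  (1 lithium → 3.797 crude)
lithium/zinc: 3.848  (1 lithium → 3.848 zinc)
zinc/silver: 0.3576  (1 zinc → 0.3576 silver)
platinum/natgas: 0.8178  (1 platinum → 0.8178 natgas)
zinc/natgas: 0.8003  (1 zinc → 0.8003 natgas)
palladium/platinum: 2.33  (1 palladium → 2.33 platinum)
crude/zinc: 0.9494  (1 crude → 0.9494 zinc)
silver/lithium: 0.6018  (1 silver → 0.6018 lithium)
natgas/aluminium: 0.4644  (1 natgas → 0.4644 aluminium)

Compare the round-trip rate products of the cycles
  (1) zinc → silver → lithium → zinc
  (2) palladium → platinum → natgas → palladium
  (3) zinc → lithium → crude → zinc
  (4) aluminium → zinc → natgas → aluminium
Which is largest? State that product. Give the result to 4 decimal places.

(1) 0.3576 × 0.6018 × 3.848 = 0.82810
(2) 2.33 × 0.8178 × 0.4231 = 0.80621
(3) 0.2273 × 3.797 × 0.9494 = 0.81939
(4) 2.653 × 0.8003 × 0.4644 = 0.98601
Highest is cycle (4) at 0.9860 (≤1, no arbitrage).

0.9860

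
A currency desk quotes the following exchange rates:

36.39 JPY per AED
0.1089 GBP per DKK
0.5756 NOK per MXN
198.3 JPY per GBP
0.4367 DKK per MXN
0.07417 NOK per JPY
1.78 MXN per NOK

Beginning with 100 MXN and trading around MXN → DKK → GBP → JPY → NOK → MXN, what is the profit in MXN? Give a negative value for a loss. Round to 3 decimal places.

100 MXN × 0.4367 = 43.67 DKK
43.67 DKK × 0.1089 = 4.755663 GBP
4.755663 GBP × 198.3 = 943.0479729 JPY
943.0479729 JPY × 0.07417 = 69.945868149993 NOK
69.945868149993 NOK × 1.78 = 124.50364530698754 MXN
Net change: 124.50364530698754 − 100 = 24.50364530698754 MXN

24.504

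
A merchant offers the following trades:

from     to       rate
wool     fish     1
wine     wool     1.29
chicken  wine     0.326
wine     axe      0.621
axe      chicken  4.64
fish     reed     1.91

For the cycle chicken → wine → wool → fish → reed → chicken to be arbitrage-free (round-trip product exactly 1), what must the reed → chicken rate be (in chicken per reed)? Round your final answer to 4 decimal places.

1.2450

Known legs of the cycle: 0.326 × 1.29 × 1 × 1.91 = 0.8032314
For no arbitrage the full-cycle product must be 1, so the missing rate is 1 / 0.8032314 ≈ 1.244971.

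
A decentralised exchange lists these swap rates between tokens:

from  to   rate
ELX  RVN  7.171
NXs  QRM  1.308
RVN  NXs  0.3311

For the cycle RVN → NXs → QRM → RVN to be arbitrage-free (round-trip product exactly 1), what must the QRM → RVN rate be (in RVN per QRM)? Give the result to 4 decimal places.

Known legs of the cycle: 0.3311 × 1.308 = 0.4330788
For no arbitrage the full-cycle product must be 1, so the missing rate is 1 / 0.4330788 ≈ 2.309049.

2.3090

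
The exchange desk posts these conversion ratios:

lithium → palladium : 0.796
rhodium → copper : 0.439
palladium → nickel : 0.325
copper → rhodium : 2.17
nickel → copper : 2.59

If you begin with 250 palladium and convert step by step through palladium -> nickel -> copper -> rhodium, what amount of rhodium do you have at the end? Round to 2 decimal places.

456.65

250 palladium × 0.325 = 81.25 nickel
81.25 nickel × 2.59 = 210.4375 copper
210.4375 copper × 2.17 = 456.649375 rhodium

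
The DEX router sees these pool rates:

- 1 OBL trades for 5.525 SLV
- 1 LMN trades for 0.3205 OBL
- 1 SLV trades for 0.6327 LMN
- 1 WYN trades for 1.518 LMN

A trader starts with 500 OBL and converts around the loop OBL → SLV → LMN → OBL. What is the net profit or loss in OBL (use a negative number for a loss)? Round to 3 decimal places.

60.181

500 OBL × 5.525 = 2762.5 SLV
2762.5 SLV × 0.6327 = 1747.83375 LMN
1747.83375 LMN × 0.3205 = 560.180716875 OBL
Net change: 560.180716875 − 500 = 60.180716875 OBL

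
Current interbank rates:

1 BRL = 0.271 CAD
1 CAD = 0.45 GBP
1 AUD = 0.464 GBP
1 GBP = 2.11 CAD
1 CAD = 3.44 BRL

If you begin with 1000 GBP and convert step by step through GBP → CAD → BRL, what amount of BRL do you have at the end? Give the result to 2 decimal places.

7258.40

1000 GBP × 2.11 = 2110 CAD
2110 CAD × 3.44 = 7258.4 BRL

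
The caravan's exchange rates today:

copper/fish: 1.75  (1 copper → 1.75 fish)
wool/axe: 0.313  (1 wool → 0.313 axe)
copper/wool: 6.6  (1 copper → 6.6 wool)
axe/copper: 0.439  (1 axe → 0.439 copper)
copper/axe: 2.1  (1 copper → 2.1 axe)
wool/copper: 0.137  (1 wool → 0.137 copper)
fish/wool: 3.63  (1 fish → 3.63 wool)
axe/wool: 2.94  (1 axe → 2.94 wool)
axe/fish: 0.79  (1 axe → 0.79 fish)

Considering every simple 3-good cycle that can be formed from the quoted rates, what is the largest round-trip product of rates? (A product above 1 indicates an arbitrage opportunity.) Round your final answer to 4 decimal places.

axe→copper→wool→axe: 0.439 × 6.6 × 0.313 = 0.90689
axe→fish→wool→axe: 0.79 × 3.63 × 0.313 = 0.89759
fish→wool→copper→fish: 3.63 × 0.137 × 1.75 = 0.87029
axe→wool→copper→axe: 2.94 × 0.137 × 2.1 = 0.84584
Maximum is axe→copper→wool→axe at 0.9069; no arbitrage — every cycle loses value.

0.9069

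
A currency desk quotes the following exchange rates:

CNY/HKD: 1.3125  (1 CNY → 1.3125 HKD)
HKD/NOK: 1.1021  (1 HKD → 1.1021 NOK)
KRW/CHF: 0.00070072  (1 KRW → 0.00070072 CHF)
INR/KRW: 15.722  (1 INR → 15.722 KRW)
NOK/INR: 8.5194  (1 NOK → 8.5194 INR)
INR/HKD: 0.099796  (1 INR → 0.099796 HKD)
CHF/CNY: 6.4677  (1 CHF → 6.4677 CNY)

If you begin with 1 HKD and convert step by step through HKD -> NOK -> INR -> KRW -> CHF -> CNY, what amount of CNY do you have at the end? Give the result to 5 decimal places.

0.66901

1 HKD × 1.1021 = 1.1021 NOK
1.1021 NOK × 8.5194 = 9.38923074 INR
9.38923074 INR × 15.722 = 147.61748569428 KRW
147.61748569428 KRW × 0.00070072 = 0.1034385245756958816 CHF
0.1034385245756958816 CHF × 6.4677 = 0.66900934539822825342432 CNY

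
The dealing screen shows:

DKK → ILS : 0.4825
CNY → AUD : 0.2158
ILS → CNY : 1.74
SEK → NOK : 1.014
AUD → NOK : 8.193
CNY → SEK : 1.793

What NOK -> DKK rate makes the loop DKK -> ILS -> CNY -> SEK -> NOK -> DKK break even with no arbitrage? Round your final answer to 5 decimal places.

Known legs of the cycle: 0.4825 × 1.74 × 1.793 × 1.014 = 1.5263875341
For no arbitrage the full-cycle product must be 1, so the missing rate is 1 / 1.5263875341 ≈ 0.6551416.

0.65514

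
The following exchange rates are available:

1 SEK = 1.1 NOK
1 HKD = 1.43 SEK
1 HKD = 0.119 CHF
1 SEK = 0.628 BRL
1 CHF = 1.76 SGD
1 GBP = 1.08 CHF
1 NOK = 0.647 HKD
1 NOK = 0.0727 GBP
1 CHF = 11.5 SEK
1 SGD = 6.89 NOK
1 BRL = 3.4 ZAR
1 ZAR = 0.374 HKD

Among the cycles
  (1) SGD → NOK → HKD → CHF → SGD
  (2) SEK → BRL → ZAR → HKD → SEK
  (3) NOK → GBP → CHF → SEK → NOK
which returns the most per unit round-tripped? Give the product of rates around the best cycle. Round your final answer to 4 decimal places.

1.1419

(1) 6.89 × 0.647 × 0.119 × 1.76 = 0.93365
(2) 0.628 × 3.4 × 0.374 × 1.43 = 1.14195
(3) 0.0727 × 1.08 × 11.5 × 1.1 = 0.99323
Highest is cycle (2) at 1.1419 (>1, arbitrage).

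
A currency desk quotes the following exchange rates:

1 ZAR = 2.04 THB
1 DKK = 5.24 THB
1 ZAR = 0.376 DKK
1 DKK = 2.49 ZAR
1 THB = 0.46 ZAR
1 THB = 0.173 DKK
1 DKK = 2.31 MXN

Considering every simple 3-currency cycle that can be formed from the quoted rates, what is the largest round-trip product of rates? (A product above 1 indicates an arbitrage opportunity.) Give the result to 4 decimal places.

0.9063

DKK→THB→ZAR→DKK: 5.24 × 0.46 × 0.376 = 0.90631
DKK→ZAR→THB→DKK: 2.49 × 2.04 × 0.173 = 0.87877
Maximum is DKK→THB→ZAR→DKK at 0.9063; no arbitrage — every cycle loses value.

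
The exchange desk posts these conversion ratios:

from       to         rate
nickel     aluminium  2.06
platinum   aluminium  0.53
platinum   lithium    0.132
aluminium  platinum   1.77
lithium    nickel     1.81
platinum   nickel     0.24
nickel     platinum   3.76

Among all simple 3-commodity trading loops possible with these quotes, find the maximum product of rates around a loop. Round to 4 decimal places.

platinum→lithium→nickel→platinum: 0.132 × 1.81 × 3.76 = 0.89834
platinum→nickel→aluminium→platinum: 0.24 × 2.06 × 1.77 = 0.87509
Maximum is platinum→lithium→nickel→platinum at 0.8983; no arbitrage — every cycle loses value.

0.8983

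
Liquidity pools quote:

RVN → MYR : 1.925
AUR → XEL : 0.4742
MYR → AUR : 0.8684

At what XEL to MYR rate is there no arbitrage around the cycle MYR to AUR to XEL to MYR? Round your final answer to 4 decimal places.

Known legs of the cycle: 0.8684 × 0.4742 = 0.41179528
For no arbitrage the full-cycle product must be 1, so the missing rate is 1 / 0.41179528 ≈ 2.428391.

2.4284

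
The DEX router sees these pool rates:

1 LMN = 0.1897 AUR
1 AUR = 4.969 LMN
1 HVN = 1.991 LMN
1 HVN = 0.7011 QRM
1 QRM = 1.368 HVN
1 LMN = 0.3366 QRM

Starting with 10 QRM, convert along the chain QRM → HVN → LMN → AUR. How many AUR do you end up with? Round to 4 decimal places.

5.1668

10 QRM × 1.368 = 13.68 HVN
13.68 HVN × 1.991 = 27.23688 LMN
27.23688 LMN × 0.1897 = 5.166836136 AUR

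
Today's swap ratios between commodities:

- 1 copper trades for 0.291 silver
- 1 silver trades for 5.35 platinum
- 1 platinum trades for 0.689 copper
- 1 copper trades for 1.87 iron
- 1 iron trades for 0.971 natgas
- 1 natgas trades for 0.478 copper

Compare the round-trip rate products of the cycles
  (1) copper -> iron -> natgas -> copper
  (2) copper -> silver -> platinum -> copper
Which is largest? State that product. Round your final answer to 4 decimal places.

1.0727

(1) 1.87 × 0.971 × 0.478 = 0.86794
(2) 0.291 × 5.35 × 0.689 = 1.07267
Highest is cycle (2) at 1.0727 (>1, arbitrage).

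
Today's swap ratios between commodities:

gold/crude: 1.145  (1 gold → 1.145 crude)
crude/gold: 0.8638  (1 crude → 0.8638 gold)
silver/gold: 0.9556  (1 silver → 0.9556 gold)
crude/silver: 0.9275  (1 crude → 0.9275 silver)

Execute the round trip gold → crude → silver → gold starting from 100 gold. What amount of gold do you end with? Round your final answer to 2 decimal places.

101.48

100 gold × 1.145 = 114.5 crude
114.5 crude × 0.9275 = 106.19875 silver
106.19875 silver × 0.9556 = 101.4835255 gold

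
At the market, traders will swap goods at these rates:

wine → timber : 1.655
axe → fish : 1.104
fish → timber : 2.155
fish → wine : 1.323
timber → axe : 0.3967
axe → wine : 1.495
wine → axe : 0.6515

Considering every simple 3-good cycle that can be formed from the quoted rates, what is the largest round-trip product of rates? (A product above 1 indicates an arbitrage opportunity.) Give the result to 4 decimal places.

0.9815

axe→wine→timber→axe: 1.495 × 1.655 × 0.3967 = 0.98153
axe→fish→wine→axe: 1.104 × 1.323 × 0.6515 = 0.95158
axe→fish→timber→axe: 1.104 × 2.155 × 0.3967 = 0.94380
Maximum is axe→wine→timber→axe at 0.9815; no arbitrage — every cycle loses value.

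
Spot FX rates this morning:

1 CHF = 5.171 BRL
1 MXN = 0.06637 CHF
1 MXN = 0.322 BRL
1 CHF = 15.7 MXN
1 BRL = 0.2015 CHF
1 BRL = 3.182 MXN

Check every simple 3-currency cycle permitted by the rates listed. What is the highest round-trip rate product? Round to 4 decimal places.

BRL→MXN→CHF→BRL: 3.182 × 0.06637 × 5.171 = 1.09206
BRL→CHF→MXN→BRL: 0.2015 × 15.7 × 0.322 = 1.01866
Maximum is BRL→MXN→CHF→BRL at 1.0921; arbitrage exists.

1.0921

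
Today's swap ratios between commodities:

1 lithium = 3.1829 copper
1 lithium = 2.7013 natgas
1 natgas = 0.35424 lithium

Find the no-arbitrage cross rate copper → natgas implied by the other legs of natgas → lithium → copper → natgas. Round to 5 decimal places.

Known legs of the cycle: 0.35424 × 3.1829 = 1.127510496
For no arbitrage the full-cycle product must be 1, so the missing rate is 1 / 1.127510496 ≈ 0.8869097.

0.88691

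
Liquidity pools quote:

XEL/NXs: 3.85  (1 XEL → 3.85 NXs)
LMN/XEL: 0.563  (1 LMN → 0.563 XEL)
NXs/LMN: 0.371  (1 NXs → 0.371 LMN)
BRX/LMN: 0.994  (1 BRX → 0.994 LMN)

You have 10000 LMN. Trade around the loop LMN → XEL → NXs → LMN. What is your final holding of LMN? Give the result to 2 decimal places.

8041.61

10000 LMN × 0.563 = 5630 XEL
5630 XEL × 3.85 = 21675.5 NXs
21675.5 NXs × 0.371 = 8041.6105 LMN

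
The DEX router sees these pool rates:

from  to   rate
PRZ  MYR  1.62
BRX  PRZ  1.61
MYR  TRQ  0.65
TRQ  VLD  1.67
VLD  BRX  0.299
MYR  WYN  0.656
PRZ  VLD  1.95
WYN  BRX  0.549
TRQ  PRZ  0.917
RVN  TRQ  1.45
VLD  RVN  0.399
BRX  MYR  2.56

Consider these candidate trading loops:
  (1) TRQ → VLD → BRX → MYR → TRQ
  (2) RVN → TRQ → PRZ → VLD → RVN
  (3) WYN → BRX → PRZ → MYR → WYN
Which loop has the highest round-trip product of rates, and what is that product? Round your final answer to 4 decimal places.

(1) 1.67 × 0.299 × 2.56 × 0.65 = 0.83089
(2) 1.45 × 0.917 × 1.95 × 0.399 = 1.03453
(3) 0.549 × 1.61 × 1.62 × 0.656 = 0.93933
Highest is cycle (2) at 1.0345 (>1, arbitrage).

1.0345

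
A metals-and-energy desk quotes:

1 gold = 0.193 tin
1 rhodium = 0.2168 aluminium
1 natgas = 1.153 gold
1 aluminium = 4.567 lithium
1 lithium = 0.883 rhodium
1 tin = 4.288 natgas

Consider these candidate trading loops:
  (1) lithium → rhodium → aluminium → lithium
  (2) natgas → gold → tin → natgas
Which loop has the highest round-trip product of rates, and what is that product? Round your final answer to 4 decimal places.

(1) 0.883 × 0.2168 × 4.567 = 0.87428
(2) 1.153 × 0.193 × 4.288 = 0.95420
Highest is cycle (2) at 0.9542 (≤1, no arbitrage).

0.9542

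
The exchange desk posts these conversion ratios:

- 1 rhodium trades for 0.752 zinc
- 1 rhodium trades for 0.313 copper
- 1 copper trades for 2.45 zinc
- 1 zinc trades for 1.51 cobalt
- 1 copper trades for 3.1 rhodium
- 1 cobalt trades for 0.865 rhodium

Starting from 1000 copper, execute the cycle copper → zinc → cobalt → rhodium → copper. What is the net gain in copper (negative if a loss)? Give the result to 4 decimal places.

1.6211

1000 copper × 2.45 = 2450 zinc
2450 zinc × 1.51 = 3699.5 cobalt
3699.5 cobalt × 0.865 = 3200.0675 rhodium
3200.0675 rhodium × 0.313 = 1001.6211275 copper
Net change: 1001.6211275 − 1000 = 1.6211275 copper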